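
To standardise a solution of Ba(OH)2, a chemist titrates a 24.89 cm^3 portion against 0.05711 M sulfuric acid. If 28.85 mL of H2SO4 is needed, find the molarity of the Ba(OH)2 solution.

n(H2SO4) delivered = 0.05711 x 0.02885 = 0.001648 mol.
For a 1:1 reaction, n(Ba(OH)2) = 0.001648 mol.
[Ba(OH)2] = 0.001648 mol / 0.02489 L = 0.0662 M.

0.0662 M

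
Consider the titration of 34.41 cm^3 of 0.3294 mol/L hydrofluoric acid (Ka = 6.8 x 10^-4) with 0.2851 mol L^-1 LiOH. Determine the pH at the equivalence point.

n(HF) = 0.3294 x 0.03441 = 0.01133 mol; V(LiOH) at equivalence = 0.01133/0.2851 = 0.03976 L.
At equivalence all the acid is converted to F-; total volume = 0.03441 + 0.03976 = 0.07417 L, so [F-] = 0.01133/0.07417 = 0.1528 M.
Kb = Kw/Ka = 1.0e-14 / 6.8 x 10^-4 = 1.47e-11.
[OH^-] = sqrt(Kb x [F-]) = sqrt(1.47e-11 x 0.1528) = 1.50e-6 M.
pOH = 5.82, so pH = 14.00 - 5.82 = 8.18.

8.18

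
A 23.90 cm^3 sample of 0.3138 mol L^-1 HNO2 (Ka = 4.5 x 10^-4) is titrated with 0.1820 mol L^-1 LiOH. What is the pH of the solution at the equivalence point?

n(HNO2) = 0.3138 x 0.02390 = 0.007500 mol; V(LiOH) at equivalence = 0.007500/0.1820 = 0.04121 L.
At equivalence all the acid is converted to NO2-; total volume = 0.02390 + 0.04121 = 0.06511 L, so [NO2-] = 0.007500/0.06511 = 0.1152 M.
Kb = Kw/Ka = 1.0e-14 / 4.5 x 10^-4 = 2.22e-11.
[OH^-] = sqrt(Kb x [NO2-]) = sqrt(2.22e-11 x 0.1152) = 1.60e-6 M.
pOH = 5.80, so pH = 14.00 - 5.80 = 8.20.

8.20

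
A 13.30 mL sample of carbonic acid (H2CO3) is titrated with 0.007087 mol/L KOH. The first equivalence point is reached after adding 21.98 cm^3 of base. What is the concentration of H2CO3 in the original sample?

n(KOH) = 0.007087 x 0.02198 = 0.0001558 mol.
At the first equivalence point, 1 mol OH^- react per mol H2CO3, so n(H2CO3) = 0.0001558 / 1 = 0.0001558 mol.
[H2CO3] = 0.0001558 / 0.01330 L = 0.0117 M.

0.0117 M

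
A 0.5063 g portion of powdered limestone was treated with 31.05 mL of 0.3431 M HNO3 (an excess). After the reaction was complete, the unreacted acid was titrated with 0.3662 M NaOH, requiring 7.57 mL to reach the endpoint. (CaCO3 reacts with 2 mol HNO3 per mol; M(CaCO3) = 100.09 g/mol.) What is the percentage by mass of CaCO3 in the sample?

Total n(HNO3) added = 0.3431 x 0.03105 = 0.01065 mol.
n(NaOH) used = 0.3662 x 0.007570 = 0.002772 mol, which equals the excess n(HNO3).
So n(HNO3) consumed by the sample = 0.01065 - 0.002772 = 0.007881 mol.
n(CaCO3) = 0.007881 / 2 = 0.003941 mol.
mass CaCO3 = 0.003941 x 100.09 = 0.3944 g, so %CaCO3 = 0.3944/0.5063 x 100 = 77.9%.

77.9%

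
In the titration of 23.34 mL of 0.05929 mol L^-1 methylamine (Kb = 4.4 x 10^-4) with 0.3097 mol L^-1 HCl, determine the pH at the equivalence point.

n(CH3NH2) = 0.05929 x 0.02334 = 0.001384 mol; V(HCl) at equivalence = 0.001384/0.3097 = 0.004468 L.
At equivalence the base is fully converted to CH3NH3+; total volume = 0.02781 L, so [CH3NH3+] = 0.001384/0.02781 = 0.04976 M.
Ka(CH3NH3+) = Kw/Kb = 1.0e-14 / 4.4 x 10^-4 = 2.27e-11.
[H^+] = sqrt(Ka x [CH3NH3+]) = sqrt(2.27e-11 x 0.04976) = 1.06e-6 M.
pH = -log(1.06e-6) = 5.97.

5.97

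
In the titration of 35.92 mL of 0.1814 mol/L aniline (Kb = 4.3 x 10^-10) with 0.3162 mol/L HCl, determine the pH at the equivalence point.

2.79

n(C6H5NH2) = 0.1814 x 0.03592 = 0.006516 mol; V(HCl) at equivalence = 0.006516/0.3162 = 0.02061 L.
At equivalence the base is fully converted to C6H5NH3+; total volume = 0.05653 L, so [C6H5NH3+] = 0.006516/0.05653 = 0.1153 M.
Ka(C6H5NH3+) = Kw/Kb = 1.0e-14 / 4.3 x 10^-10 = 2.33e-5.
[H^+] = sqrt(Ka x [C6H5NH3+]) = sqrt(2.33e-5 x 0.1153) = 0.00164 M.
pH = -log(0.00164) = 2.79.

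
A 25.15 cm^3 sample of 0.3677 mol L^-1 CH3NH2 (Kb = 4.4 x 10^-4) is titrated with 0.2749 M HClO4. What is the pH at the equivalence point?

n(CH3NH2) = 0.3677 x 0.02515 = 0.009248 mol; V(HClO4) at equivalence = 0.009248/0.2749 = 0.03364 L.
At equivalence the base is fully converted to CH3NH3+; total volume = 0.05879 L, so [CH3NH3+] = 0.009248/0.05879 = 0.1573 M.
Ka(CH3NH3+) = Kw/Kb = 1.0e-14 / 4.4 x 10^-4 = 2.27e-11.
[H^+] = sqrt(Ka x [CH3NH3+]) = sqrt(2.27e-11 x 0.1573) = 1.89e-6 M.
pH = -log(1.89e-6) = 5.72.

5.72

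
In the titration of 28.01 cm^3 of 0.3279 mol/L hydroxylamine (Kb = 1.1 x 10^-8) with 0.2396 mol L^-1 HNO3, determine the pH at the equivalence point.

n(NH2OH) = 0.3279 x 0.02801 = 0.009184 mol; V(HNO3) at equivalence = 0.009184/0.2396 = 0.03833 L.
At equivalence the base is fully converted to NH3OH+; total volume = 0.06634 L, so [NH3OH+] = 0.009184/0.06634 = 0.1384 M.
Ka(NH3OH+) = Kw/Kb = 1.0e-14 / 1.1 x 10^-8 = 9.09e-7.
[H^+] = sqrt(Ka x [NH3OH+]) = sqrt(9.09e-7 x 0.1384) = 0.000355 M.
pH = -log(0.000355) = 3.45.

3.45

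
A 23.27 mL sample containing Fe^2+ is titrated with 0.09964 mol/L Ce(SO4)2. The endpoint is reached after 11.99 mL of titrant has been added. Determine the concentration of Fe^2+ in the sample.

n(Ce(SO4)2) = 0.09964 x 0.01199 = 0.001195 mol.
From the balanced equation, 1 mol Ce(SO4)2 reacts with 1 mol Fe^2+, so n(Fe^2+) = 0.001195 x 1/1 = 0.001195 mol.
[Fe^2+] = 0.001195 / 0.02327 L = 0.0513 M.

0.0513 M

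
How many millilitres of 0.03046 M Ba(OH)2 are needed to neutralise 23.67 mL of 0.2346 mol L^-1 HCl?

n(HCl) = 0.2346 mol/L x 0.02367 L = 0.005553 mol.
The neutralisation is 2 HCl : 1 Ba(OH)2, so n(Ba(OH)2) = 0.005553 x 1/2 = 0.002776 mol.
V(Ba(OH)2) = 0.002776 / 0.03046 = 0.09115 L = 91.2 mL.

91.2 mL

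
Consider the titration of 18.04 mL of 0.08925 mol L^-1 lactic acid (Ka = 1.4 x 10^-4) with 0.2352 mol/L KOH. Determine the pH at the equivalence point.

n(HC3H5O3) = 0.08925 x 0.01804 = 0.001610 mol; V(KOH) at equivalence = 0.001610/0.2352 = 0.006846 L.
At equivalence all the acid is converted to C3H5O3-; total volume = 0.01804 + 0.006846 = 0.02489 L, so [C3H5O3-] = 0.001610/0.02489 = 0.06470 M.
Kb = Kw/Ka = 1.0e-14 / 1.4 x 10^-4 = 7.14e-11.
[OH^-] = sqrt(Kb x [C3H5O3-]) = sqrt(7.14e-11 x 0.06470) = 2.15e-6 M.
pOH = 5.67, so pH = 14.00 - 5.67 = 8.33.

8.33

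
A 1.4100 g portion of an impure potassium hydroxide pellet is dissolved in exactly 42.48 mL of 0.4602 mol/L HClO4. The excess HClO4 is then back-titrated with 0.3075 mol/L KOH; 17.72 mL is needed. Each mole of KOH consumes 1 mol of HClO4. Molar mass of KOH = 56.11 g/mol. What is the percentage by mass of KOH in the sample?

56.1%

Total n(HClO4) added = 0.4602 x 0.04248 = 0.01955 mol.
n(KOH) used = 0.3075 x 0.01772 = 0.005449 mol, which equals the excess n(HClO4).
So n(HClO4) consumed by the sample = 0.01955 - 0.005449 = 0.01410 mol.
n(KOH) = 0.01410 / 1 = 0.01410 mol.
mass KOH = 0.01410 x 56.11 = 0.7912 g, so %KOH = 0.7912/1.4100 x 100 = 56.1%.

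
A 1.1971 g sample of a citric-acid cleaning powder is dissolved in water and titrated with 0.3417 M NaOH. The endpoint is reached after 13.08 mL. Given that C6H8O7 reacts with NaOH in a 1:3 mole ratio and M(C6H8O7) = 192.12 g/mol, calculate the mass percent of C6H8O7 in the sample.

23.9%

n(NaOH) = 0.3417 x 0.01308 = 0.004469 mol.
n(C6H8O7) = 0.004469 / 3 = 0.001490 mol.
mass of C6H8O7 = 0.001490 x 192.12 = 0.2862 g.
% purity = 0.2862 / 1.1971 x 100 = 23.9%.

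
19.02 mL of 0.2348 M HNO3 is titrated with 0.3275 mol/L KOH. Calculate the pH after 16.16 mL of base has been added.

n(acid) = 0.2348 x 0.01902 = 0.004466 mol; n(KOH) added = 0.3275 x 0.01616 = 0.005292 mol.
Base is in excess by 0.005292 - 0.004466 = 0.0008265 mol in a total volume of 0.03518 L.
[OH^-] = 0.0008265/0.03518 = 0.02349 M, so pOH = 1.63 and pH = 14.00 - 1.63 = 12.37.

12.37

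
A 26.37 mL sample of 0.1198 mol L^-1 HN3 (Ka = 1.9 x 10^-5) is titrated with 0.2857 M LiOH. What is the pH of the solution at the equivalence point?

8.82

n(HN3) = 0.1198 x 0.02637 = 0.003159 mol; V(LiOH) at equivalence = 0.003159/0.2857 = 0.01106 L.
At equivalence all the acid is converted to N3-; total volume = 0.02637 + 0.01106 = 0.03743 L, so [N3-] = 0.003159/0.03743 = 0.08441 M.
Kb = Kw/Ka = 1.0e-14 / 1.9 x 10^-5 = 5.26e-10.
[OH^-] = sqrt(Kb x [N3-]) = sqrt(5.26e-10 x 0.08441) = 6.67e-6 M.
pOH = 5.18, so pH = 14.00 - 5.18 = 8.82.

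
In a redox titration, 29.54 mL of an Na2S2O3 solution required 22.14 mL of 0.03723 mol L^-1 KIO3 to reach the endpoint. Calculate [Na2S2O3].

0.167 M

n(KIO3) = 0.03723 x 0.02214 = 0.0008243 mol.
From the balanced equation, 1 mol KIO3 reacts with 6 mol Na2S2O3, so n(Na2S2O3) = 0.0008243 x 6/1 = 0.004946 mol.
[Na2S2O3] = 0.004946 / 0.02954 L = 0.167 M.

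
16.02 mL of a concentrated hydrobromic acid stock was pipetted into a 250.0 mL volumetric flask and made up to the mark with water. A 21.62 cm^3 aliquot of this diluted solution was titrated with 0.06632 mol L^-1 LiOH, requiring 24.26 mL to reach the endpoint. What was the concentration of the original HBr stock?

n(LiOH) = 0.06632 x 0.02426 = 0.001609 mol.
n(HBr) in the aliquot = 0.001609 mol.
[diluted HBr] = 0.001609 / 0.02162 = 0.07442 M.
Dilution factor = 250.0/16.02 = 15.61, so [stock] = 0.07442 x 15.61 = 1.16 M.

1.16 M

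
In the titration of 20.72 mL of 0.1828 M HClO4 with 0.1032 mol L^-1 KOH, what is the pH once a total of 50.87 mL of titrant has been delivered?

n(acid) = 0.1828 x 0.02072 = 0.003788 mol; n(KOH) added = 0.1032 x 0.05087 = 0.005250 mol.
Base is in excess by 0.005250 - 0.003788 = 0.001462 mol in a total volume of 0.07159 L.
[OH^-] = 0.001462/0.07159 = 0.02042 M, so pOH = 1.69 and pH = 14.00 - 1.69 = 12.31.

12.31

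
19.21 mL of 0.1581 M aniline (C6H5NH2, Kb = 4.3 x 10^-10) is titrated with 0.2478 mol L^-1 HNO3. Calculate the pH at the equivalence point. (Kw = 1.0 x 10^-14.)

n(C6H5NH2) = 0.1581 x 0.01921 = 0.003037 mol; V(HNO3) at equivalence = 0.003037/0.2478 = 0.01226 L.
At equivalence the base is fully converted to C6H5NH3+; total volume = 0.03147 L, so [C6H5NH3+] = 0.003037/0.03147 = 0.09652 M.
Ka(C6H5NH3+) = Kw/Kb = 1.0e-14 / 4.3 x 10^-10 = 2.33e-5.
[H^+] = sqrt(Ka x [C6H5NH3+]) = sqrt(2.33e-5 x 0.09652) = 0.00150 M.
pH = -log(0.00150) = 2.82.

2.82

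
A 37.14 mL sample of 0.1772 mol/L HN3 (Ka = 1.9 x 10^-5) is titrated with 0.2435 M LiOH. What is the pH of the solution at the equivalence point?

n(HN3) = 0.1772 x 0.03714 = 0.006581 mol; V(LiOH) at equivalence = 0.006581/0.2435 = 0.02703 L.
At equivalence all the acid is converted to N3-; total volume = 0.03714 + 0.02703 = 0.06417 L, so [N3-] = 0.006581/0.06417 = 0.1026 M.
Kb = Kw/Ka = 1.0e-14 / 1.9 x 10^-5 = 5.26e-10.
[OH^-] = sqrt(Kb x [N3-]) = sqrt(5.26e-10 x 0.1026) = 7.35e-6 M.
pOH = 5.13, so pH = 14.00 - 5.13 = 8.87.

8.87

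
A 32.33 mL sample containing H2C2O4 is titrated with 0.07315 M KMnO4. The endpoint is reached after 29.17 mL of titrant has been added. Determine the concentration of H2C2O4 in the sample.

0.165 M

n(KMnO4) = 0.07315 x 0.02917 = 0.002134 mol.
From the balanced equation, 2 mol KMnO4 reacts with 5 mol H2C2O4, so n(H2C2O4) = 0.002134 x 5/2 = 0.005334 mol.
[H2C2O4] = 0.005334 / 0.03233 L = 0.165 M.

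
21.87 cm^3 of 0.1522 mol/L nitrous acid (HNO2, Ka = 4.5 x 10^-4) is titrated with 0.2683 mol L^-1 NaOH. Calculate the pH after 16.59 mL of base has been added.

n(acid) = 0.1522 x 0.02187 = 0.003329 mol; n(NaOH) added = 0.2683 x 0.01659 = 0.004451 mol.
Base is in excess by 0.004451 - 0.003329 = 0.001122 mol in a total volume of 0.03846 L.
[OH^-] = 0.001122/0.03846 = 0.02919 M, so pOH = 1.53 and pH = 14.00 - 1.53 = 12.47.

12.47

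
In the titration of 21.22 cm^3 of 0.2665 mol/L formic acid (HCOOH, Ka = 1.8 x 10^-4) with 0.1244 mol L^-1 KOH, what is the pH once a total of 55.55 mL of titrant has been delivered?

n(acid) = 0.2665 x 0.02122 = 0.005655 mol; n(KOH) added = 0.1244 x 0.05555 = 0.006910 mol.
Base is in excess by 0.006910 - 0.005655 = 0.001255 mol in a total volume of 0.07677 L.
[OH^-] = 0.001255/0.07677 = 0.01635 M, so pOH = 1.79 and pH = 14.00 - 1.79 = 12.21.

12.21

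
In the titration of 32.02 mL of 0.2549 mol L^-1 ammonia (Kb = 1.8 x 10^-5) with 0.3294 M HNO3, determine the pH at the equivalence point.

5.05

n(NH3) = 0.2549 x 0.03202 = 0.008162 mol; V(HNO3) at equivalence = 0.008162/0.3294 = 0.02478 L.
At equivalence the base is fully converted to NH4+; total volume = 0.05680 L, so [NH4+] = 0.008162/0.05680 = 0.1437 M.
Ka(NH4+) = Kw/Kb = 1.0e-14 / 1.8 x 10^-5 = 5.56e-10.
[H^+] = sqrt(Ka x [NH4+]) = sqrt(5.56e-10 x 0.1437) = 8.93e-6 M.
pH = -log(8.93e-6) = 5.05.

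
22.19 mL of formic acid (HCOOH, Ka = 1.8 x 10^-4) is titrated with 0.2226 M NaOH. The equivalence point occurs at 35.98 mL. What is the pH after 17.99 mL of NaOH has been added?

3.74

17.99 mL is exactly half the equivalence volume (35.98/2), i.e. the half-equivalence point.
There, n(HA) = n(A^-), so pH = pKa = -log(1.8 x 10^-4) = 3.74.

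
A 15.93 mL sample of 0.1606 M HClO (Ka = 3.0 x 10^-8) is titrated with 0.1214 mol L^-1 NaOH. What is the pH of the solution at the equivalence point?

n(HClO) = 0.1606 x 0.01593 = 0.002558 mol; V(NaOH) at equivalence = 0.002558/0.1214 = 0.02107 L.
At equivalence all the acid is converted to ClO-; total volume = 0.01593 + 0.02107 = 0.03700 L, so [ClO-] = 0.002558/0.03700 = 0.06914 M.
Kb = Kw/Ka = 1.0e-14 / 3.0 x 10^-8 = 3.33e-7.
[OH^-] = sqrt(Kb x [ClO-]) = sqrt(3.33e-7 x 0.06914) = 0.000152 M.
pOH = 3.82, so pH = 14.00 - 3.82 = 10.18.

10.18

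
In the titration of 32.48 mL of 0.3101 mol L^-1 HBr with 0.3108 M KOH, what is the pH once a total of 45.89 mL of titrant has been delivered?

n(acid) = 0.3101 x 0.03248 = 0.01007 mol; n(KOH) added = 0.3108 x 0.04589 = 0.01426 mol.
Base is in excess by 0.01426 - 0.01007 = 0.004191 mol in a total volume of 0.07837 L.
[OH^-] = 0.004191/0.07837 = 0.05347 M, so pOH = 1.27 and pH = 14.00 - 1.27 = 12.73.

12.73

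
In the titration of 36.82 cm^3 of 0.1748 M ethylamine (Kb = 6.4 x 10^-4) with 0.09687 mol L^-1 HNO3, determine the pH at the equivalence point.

n(C2H5NH2) = 0.1748 x 0.03682 = 0.006436 mol; V(HNO3) at equivalence = 0.006436/0.09687 = 0.06644 L.
At equivalence the base is fully converted to C2H5NH3+; total volume = 0.1033 L, so [C2H5NH3+] = 0.006436/0.1033 = 0.06233 M.
Ka(C2H5NH3+) = Kw/Kb = 1.0e-14 / 6.4 x 10^-4 = 1.56e-11.
[H^+] = sqrt(Ka x [C2H5NH3+]) = sqrt(1.56e-11 x 0.06233) = 9.87e-7 M.
pH = -log(9.87e-7) = 6.01.

6.01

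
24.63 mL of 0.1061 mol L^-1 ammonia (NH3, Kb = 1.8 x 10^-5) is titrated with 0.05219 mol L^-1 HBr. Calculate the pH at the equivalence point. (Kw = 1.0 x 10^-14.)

5.36

n(NH3) = 0.1061 x 0.02463 = 0.002613 mol; V(HBr) at equivalence = 0.002613/0.05219 = 0.05007 L.
At equivalence the base is fully converted to NH4+; total volume = 0.07470 L, so [NH4+] = 0.002613/0.07470 = 0.03498 M.
Ka(NH4+) = Kw/Kb = 1.0e-14 / 1.8 x 10^-5 = 5.56e-10.
[H^+] = sqrt(Ka x [NH4+]) = sqrt(5.56e-10 x 0.03498) = 4.41e-6 M.
pH = -log(4.41e-6) = 5.36.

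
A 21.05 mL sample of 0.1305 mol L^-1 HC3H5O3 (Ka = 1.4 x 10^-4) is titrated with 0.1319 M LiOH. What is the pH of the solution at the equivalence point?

8.34

n(HC3H5O3) = 0.1305 x 0.02105 = 0.002747 mol; V(LiOH) at equivalence = 0.002747/0.1319 = 0.02083 L.
At equivalence all the acid is converted to C3H5O3-; total volume = 0.02105 + 0.02083 = 0.04188 L, so [C3H5O3-] = 0.002747/0.04188 = 0.06560 M.
Kb = Kw/Ka = 1.0e-14 / 1.4 x 10^-4 = 7.14e-11.
[OH^-] = sqrt(Kb x [C3H5O3-]) = sqrt(7.14e-11 x 0.06560) = 2.16e-6 M.
pOH = 5.66, so pH = 14.00 - 5.66 = 8.34.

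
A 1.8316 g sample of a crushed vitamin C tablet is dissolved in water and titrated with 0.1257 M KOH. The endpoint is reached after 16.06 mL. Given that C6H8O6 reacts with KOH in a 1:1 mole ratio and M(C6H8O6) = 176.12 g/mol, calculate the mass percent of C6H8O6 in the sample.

n(KOH) = 0.1257 x 0.01606 = 0.002019 mol.
n(C6H8O6) = 0.002019 / 1 = 0.002019 mol.
mass of C6H8O6 = 0.002019 x 176.12 = 0.3555 g.
% purity = 0.3555 / 1.8316 x 100 = 19.4%.

19.4%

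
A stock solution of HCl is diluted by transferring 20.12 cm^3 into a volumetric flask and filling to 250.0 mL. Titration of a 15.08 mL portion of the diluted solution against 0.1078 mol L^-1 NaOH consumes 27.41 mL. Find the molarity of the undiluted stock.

2.43 M

n(NaOH) = 0.1078 x 0.02741 = 0.002955 mol.
n(HCl) in the aliquot = 0.002955 mol.
[diluted HCl] = 0.002955 / 0.01508 = 0.1959 M.
Dilution factor = 250.0/20.12 = 12.43, so [stock] = 0.1959 x 12.43 = 2.43 M.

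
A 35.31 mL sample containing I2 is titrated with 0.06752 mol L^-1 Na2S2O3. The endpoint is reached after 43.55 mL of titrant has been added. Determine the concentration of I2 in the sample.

n(Na2S2O3) = 0.06752 x 0.04355 = 0.002940 mol.
From the balanced equation, 2 mol Na2S2O3 reacts with 1 mol I2, so n(I2) = 0.002940 x 1/2 = 0.001470 mol.
[I2] = 0.001470 / 0.03531 L = 0.0416 M.

0.0416 M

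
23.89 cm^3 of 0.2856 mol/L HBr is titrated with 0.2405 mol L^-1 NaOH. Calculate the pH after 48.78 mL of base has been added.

12.83

n(acid) = 0.2856 x 0.02389 = 0.006823 mol; n(NaOH) added = 0.2405 x 0.04878 = 0.01173 mol.
Base is in excess by 0.01173 - 0.006823 = 0.004909 mol in a total volume of 0.07267 L.
[OH^-] = 0.004909/0.07267 = 0.06755 M, so pOH = 1.17 and pH = 14.00 - 1.17 = 12.83.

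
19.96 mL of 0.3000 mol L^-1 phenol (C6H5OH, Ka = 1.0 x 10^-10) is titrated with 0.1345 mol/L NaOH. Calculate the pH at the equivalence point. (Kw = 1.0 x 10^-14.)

11.48

n(C6H5OH) = 0.3000 x 0.01996 = 0.005988 mol; V(NaOH) at equivalence = 0.005988/0.1345 = 0.04452 L.
At equivalence all the acid is converted to C6H5O-; total volume = 0.01996 + 0.04452 = 0.06448 L, so [C6H5O-] = 0.005988/0.06448 = 0.09287 M.
Kb = Kw/Ka = 1.0e-14 / 1.0 x 10^-10 = 0.000100.
[OH^-] = sqrt(Kb x [C6H5O-]) = sqrt(0.000100 x 0.09287) = 0.00305 M.
pOH = 2.52, so pH = 14.00 - 2.52 = 11.48.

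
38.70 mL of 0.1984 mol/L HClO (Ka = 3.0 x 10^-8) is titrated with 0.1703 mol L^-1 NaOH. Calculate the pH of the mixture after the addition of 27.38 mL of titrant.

Initial n(HClO) = 0.1984 x 0.03870 = 0.007678 mol.
n(NaOH) added = 0.1703 x 0.02738 = 0.004663 mol, converting that many moles of HClO to ClO-.
Remaining n(HClO) = 0.003015 mol; n(ClO-) = 0.004663 mol.
By Henderson-Hasselbalch, pH = pKa + log([A^-]/[HA]) = 7.52 + log(0.004663/0.003015) = 7.52 + (+0.19) = 7.71.

7.71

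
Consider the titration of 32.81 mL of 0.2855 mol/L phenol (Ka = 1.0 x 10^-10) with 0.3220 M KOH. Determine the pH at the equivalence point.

11.59

n(C6H5OH) = 0.2855 x 0.03281 = 0.009367 mol; V(KOH) at equivalence = 0.009367/0.3220 = 0.02909 L.
At equivalence all the acid is converted to C6H5O-; total volume = 0.03281 + 0.02909 = 0.06190 L, so [C6H5O-] = 0.009367/0.06190 = 0.1513 M.
Kb = Kw/Ka = 1.0e-14 / 1.0 x 10^-10 = 0.000100.
[OH^-] = sqrt(Kb x [C6H5O-]) = sqrt(0.000100 x 0.1513) = 0.00389 M.
pOH = 2.41, so pH = 14.00 - 2.41 = 11.59.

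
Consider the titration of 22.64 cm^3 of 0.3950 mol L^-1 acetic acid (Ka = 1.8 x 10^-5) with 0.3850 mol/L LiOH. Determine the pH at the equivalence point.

n(CH3COOH) = 0.3950 x 0.02264 = 0.008943 mol; V(LiOH) at equivalence = 0.008943/0.3850 = 0.02323 L.
At equivalence all the acid is converted to CH3COO-; total volume = 0.02264 + 0.02323 = 0.04587 L, so [CH3COO-] = 0.008943/0.04587 = 0.1950 M.
Kb = Kw/Ka = 1.0e-14 / 1.8 x 10^-5 = 5.56e-10.
[OH^-] = sqrt(Kb x [CH3COO-]) = sqrt(5.56e-10 x 0.1950) = 1.04e-5 M.
pOH = 4.98, so pH = 14.00 - 4.98 = 9.02.

9.02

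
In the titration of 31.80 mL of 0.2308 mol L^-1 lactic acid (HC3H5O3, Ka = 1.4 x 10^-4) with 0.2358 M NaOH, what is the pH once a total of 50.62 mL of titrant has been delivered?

12.75

n(acid) = 0.2308 x 0.03180 = 0.007339 mol; n(NaOH) added = 0.2358 x 0.05062 = 0.01194 mol.
Base is in excess by 0.01194 - 0.007339 = 0.004597 mol in a total volume of 0.08242 L.
[OH^-] = 0.004597/0.08242 = 0.05577 M, so pOH = 1.25 and pH = 14.00 - 1.25 = 12.75.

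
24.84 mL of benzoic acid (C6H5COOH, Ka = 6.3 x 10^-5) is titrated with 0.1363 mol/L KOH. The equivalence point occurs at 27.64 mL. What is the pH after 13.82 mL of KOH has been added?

4.20

13.82 mL is exactly half the equivalence volume (27.64/2), i.e. the half-equivalence point.
There, n(HA) = n(A^-), so pH = pKa = -log(6.3 x 10^-5) = 4.20.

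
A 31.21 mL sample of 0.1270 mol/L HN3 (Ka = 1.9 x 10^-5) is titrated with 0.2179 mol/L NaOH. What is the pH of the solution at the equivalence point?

n(HN3) = 0.1270 x 0.03121 = 0.003964 mol; V(NaOH) at equivalence = 0.003964/0.2179 = 0.01819 L.
At equivalence all the acid is converted to N3-; total volume = 0.03121 + 0.01819 = 0.04940 L, so [N3-] = 0.003964/0.04940 = 0.08024 M.
Kb = Kw/Ka = 1.0e-14 / 1.9 x 10^-5 = 5.26e-10.
[OH^-] = sqrt(Kb x [N3-]) = sqrt(5.26e-10 x 0.08024) = 6.50e-6 M.
pOH = 5.19, so pH = 14.00 - 5.19 = 8.81.

8.81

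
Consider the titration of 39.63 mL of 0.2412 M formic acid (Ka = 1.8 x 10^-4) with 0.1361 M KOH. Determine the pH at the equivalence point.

n(HCOOH) = 0.2412 x 0.03963 = 0.009559 mol; V(KOH) at equivalence = 0.009559/0.1361 = 0.07023 L.
At equivalence all the acid is converted to HCOO-; total volume = 0.03963 + 0.07023 = 0.1099 L, so [HCOO-] = 0.009559/0.1099 = 0.08701 M.
Kb = Kw/Ka = 1.0e-14 / 1.8 x 10^-4 = 5.56e-11.
[OH^-] = sqrt(Kb x [HCOO-]) = sqrt(5.56e-11 x 0.08701) = 2.20e-6 M.
pOH = 5.66, so pH = 14.00 - 5.66 = 8.34.

8.34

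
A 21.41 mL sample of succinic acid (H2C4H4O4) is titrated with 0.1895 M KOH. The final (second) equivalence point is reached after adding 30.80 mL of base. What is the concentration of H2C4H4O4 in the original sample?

0.136 M

n(KOH) = 0.1895 x 0.03080 = 0.005837 mol.
At the final (second) equivalence point, 2 mol OH^- react per mol H2C4H4O4, so n(H2C4H4O4) = 0.005837 / 2 = 0.002918 mol.
[H2C4H4O4] = 0.002918 / 0.02141 L = 0.136 M.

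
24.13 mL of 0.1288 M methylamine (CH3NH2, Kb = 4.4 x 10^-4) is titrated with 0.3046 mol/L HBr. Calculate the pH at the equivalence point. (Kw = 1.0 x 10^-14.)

5.84

n(CH3NH2) = 0.1288 x 0.02413 = 0.003108 mol; V(HBr) at equivalence = 0.003108/0.3046 = 0.01020 L.
At equivalence the base is fully converted to CH3NH3+; total volume = 0.03433 L, so [CH3NH3+] = 0.003108/0.03433 = 0.09052 M.
Ka(CH3NH3+) = Kw/Kb = 1.0e-14 / 4.4 x 10^-4 = 2.27e-11.
[H^+] = sqrt(Ka x [CH3NH3+]) = sqrt(2.27e-11 x 0.09052) = 1.43e-6 M.
pH = -log(1.43e-6) = 5.84.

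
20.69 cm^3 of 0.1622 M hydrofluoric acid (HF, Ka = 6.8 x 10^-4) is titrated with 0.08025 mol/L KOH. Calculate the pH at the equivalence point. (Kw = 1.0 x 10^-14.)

n(HF) = 0.1622 x 0.02069 = 0.003356 mol; V(KOH) at equivalence = 0.003356/0.08025 = 0.04182 L.
At equivalence all the acid is converted to F-; total volume = 0.02069 + 0.04182 = 0.06251 L, so [F-] = 0.003356/0.06251 = 0.05369 M.
Kb = Kw/Ka = 1.0e-14 / 6.8 x 10^-4 = 1.47e-11.
[OH^-] = sqrt(Kb x [F-]) = sqrt(1.47e-11 x 0.05369) = 8.89e-7 M.
pOH = 6.05, so pH = 14.00 - 6.05 = 7.95.

7.95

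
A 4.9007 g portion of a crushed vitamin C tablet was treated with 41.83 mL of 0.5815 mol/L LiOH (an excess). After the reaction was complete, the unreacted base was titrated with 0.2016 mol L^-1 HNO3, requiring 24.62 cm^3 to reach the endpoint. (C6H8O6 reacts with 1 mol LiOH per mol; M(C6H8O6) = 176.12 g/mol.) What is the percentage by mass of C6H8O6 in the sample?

Total n(LiOH) added = 0.5815 x 0.04183 = 0.02432 mol.
n(HNO3) used = 0.2016 x 0.02462 = 0.004963 mol, which equals the excess n(LiOH).
So n(LiOH) consumed by the sample = 0.02432 - 0.004963 = 0.01936 mol.
n(C6H8O6) = 0.01936 / 1 = 0.01936 mol.
mass C6H8O6 = 0.01936 x 176.12 = 3.410 g, so %C6H8O6 = 3.410/4.9007 x 100 = 69.6%.

69.6%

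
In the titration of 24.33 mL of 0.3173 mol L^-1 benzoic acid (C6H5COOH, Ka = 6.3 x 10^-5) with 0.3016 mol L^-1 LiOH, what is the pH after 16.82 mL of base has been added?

Initial n(C6H5COOH) = 0.3173 x 0.02433 = 0.007720 mol.
n(LiOH) added = 0.3016 x 0.01682 = 0.005073 mol, converting that many moles of C6H5COOH to C6H5COO-.
Remaining n(C6H5COOH) = 0.002647 mol; n(C6H5COO-) = 0.005073 mol.
By Henderson-Hasselbalch, pH = pKa + log([A^-]/[HA]) = 4.20 + log(0.005073/0.002647) = 4.20 + (+0.28) = 4.48.

4.48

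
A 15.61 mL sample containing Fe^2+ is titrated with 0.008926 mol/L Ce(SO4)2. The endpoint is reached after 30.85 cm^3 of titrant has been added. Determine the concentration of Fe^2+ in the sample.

0.0176 M

n(Ce(SO4)2) = 0.008926 x 0.03085 = 0.0002754 mol.
From the balanced equation, 1 mol Ce(SO4)2 reacts with 1 mol Fe^2+, so n(Fe^2+) = 0.0002754 x 1/1 = 0.0002754 mol.
[Fe^2+] = 0.0002754 / 0.01561 L = 0.0176 M.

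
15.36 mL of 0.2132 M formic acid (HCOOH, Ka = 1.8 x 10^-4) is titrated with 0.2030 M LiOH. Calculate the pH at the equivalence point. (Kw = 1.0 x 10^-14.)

8.38

n(HCOOH) = 0.2132 x 0.01536 = 0.003275 mol; V(LiOH) at equivalence = 0.003275/0.2030 = 0.01613 L.
At equivalence all the acid is converted to HCOO-; total volume = 0.01536 + 0.01613 = 0.03149 L, so [HCOO-] = 0.003275/0.03149 = 0.1040 M.
Kb = Kw/Ka = 1.0e-14 / 1.8 x 10^-4 = 5.56e-11.
[OH^-] = sqrt(Kb x [HCOO-]) = sqrt(5.56e-11 x 0.1040) = 2.40e-6 M.
pOH = 5.62, so pH = 14.00 - 5.62 = 8.38.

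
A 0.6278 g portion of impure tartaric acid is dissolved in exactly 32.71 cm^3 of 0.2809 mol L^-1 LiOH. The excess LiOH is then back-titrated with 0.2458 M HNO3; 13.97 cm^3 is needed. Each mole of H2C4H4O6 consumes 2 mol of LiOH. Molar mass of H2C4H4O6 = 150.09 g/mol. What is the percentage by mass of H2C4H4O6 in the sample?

Total n(LiOH) added = 0.2809 x 0.03271 = 0.009188 mol.
n(HNO3) used = 0.2458 x 0.01397 = 0.003434 mol, which equals the excess n(LiOH).
So n(LiOH) consumed by the sample = 0.009188 - 0.003434 = 0.005754 mol.
n(H2C4H4O6) = 0.005754 / 2 = 0.002877 mol.
mass H2C4H4O6 = 0.002877 x 150.09 = 0.4318 g, so %H2C4H4O6 = 0.4318/0.6278 x 100 = 68.8%.

68.8%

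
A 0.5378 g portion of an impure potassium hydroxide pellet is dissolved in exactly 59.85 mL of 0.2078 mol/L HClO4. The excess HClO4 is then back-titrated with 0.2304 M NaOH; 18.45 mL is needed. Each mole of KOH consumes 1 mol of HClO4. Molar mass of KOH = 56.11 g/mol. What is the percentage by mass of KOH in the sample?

85.4%

Total n(HClO4) added = 0.2078 x 0.05985 = 0.01244 mol.
n(NaOH) used = 0.2304 x 0.01845 = 0.004251 mol, which equals the excess n(HClO4).
So n(HClO4) consumed by the sample = 0.01244 - 0.004251 = 0.008186 mol.
n(KOH) = 0.008186 / 1 = 0.008186 mol.
mass KOH = 0.008186 x 56.11 = 0.4593 g, so %KOH = 0.4593/0.5378 x 100 = 85.4%.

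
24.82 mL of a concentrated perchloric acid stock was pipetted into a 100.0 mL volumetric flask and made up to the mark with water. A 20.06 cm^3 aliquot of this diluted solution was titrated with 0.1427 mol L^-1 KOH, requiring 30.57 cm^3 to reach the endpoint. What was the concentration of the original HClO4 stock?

0.876 M

n(KOH) = 0.1427 x 0.03057 = 0.004362 mol.
n(HClO4) in the aliquot = 0.004362 mol.
[diluted HClO4] = 0.004362 / 0.02006 = 0.2175 M.
Dilution factor = 100.0/24.82 = 4.029, so [stock] = 0.2175 x 4.029 = 0.876 M.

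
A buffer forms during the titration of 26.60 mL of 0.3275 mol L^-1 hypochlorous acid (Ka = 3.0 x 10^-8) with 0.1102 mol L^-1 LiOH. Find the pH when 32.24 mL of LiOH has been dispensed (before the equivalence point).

7.36

Initial n(HClO) = 0.3275 x 0.02660 = 0.008712 mol.
n(LiOH) added = 0.1102 x 0.03224 = 0.003553 mol, converting that many moles of HClO to ClO-.
Remaining n(HClO) = 0.005159 mol; n(ClO-) = 0.003553 mol.
By Henderson-Hasselbalch, pH = pKa + log([A^-]/[HA]) = 7.52 + log(0.003553/0.005159) = 7.52 + (-0.16) = 7.36.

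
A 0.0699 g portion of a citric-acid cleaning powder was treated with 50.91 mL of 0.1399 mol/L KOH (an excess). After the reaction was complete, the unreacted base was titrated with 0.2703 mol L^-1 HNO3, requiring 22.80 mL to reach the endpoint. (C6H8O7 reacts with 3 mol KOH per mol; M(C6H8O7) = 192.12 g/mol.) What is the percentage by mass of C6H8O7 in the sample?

Total n(KOH) added = 0.1399 x 0.05091 = 0.007122 mol.
n(HNO3) used = 0.2703 x 0.02280 = 0.006163 mol, which equals the excess n(KOH).
So n(KOH) consumed by the sample = 0.007122 - 0.006163 = 0.0009595 mol.
n(C6H8O7) = 0.0009595 / 3 = 0.0003198 mol.
mass C6H8O7 = 0.0003198 x 192.12 = 0.06144 g, so %C6H8O7 = 0.06144/0.0699 x 100 = 87.9%.

87.9%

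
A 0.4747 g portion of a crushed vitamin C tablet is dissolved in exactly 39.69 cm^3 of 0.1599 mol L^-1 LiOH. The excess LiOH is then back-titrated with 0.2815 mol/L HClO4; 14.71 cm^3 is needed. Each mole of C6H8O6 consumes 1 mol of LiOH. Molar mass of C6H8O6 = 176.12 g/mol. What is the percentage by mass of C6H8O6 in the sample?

81.8%

Total n(LiOH) added = 0.1599 x 0.03969 = 0.006346 mol.
n(HClO4) used = 0.2815 x 0.01471 = 0.004141 mol, which equals the excess n(LiOH).
So n(LiOH) consumed by the sample = 0.006346 - 0.004141 = 0.002206 mol.
n(C6H8O6) = 0.002206 / 1 = 0.002206 mol.
mass C6H8O6 = 0.002206 x 176.12 = 0.3884 g, so %C6H8O6 = 0.3884/0.4747 x 100 = 81.8%.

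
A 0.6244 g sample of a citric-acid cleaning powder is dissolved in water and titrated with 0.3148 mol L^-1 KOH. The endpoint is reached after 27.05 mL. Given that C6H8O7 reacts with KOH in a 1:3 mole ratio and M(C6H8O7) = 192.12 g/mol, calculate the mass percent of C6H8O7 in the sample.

87.3%

n(KOH) = 0.3148 x 0.02705 = 0.008515 mol.
n(C6H8O7) = 0.008515 / 3 = 0.002838 mol.
mass of C6H8O7 = 0.002838 x 192.12 = 0.5453 g.
% purity = 0.5453 / 0.6244 x 100 = 87.3%.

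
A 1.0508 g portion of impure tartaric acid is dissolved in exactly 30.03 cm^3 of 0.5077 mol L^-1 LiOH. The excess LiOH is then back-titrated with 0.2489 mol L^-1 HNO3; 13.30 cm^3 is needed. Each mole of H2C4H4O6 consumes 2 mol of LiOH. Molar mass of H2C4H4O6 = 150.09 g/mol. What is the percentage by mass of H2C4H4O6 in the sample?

85.2%

Total n(LiOH) added = 0.5077 x 0.03003 = 0.01525 mol.
n(HNO3) used = 0.2489 x 0.01330 = 0.003310 mol, which equals the excess n(LiOH).
So n(LiOH) consumed by the sample = 0.01525 - 0.003310 = 0.01194 mol.
n(H2C4H4O6) = 0.01194 / 2 = 0.005968 mol.
mass H2C4H4O6 = 0.005968 x 150.09 = 0.8957 g, so %H2C4H4O6 = 0.8957/1.0508 x 100 = 85.2%.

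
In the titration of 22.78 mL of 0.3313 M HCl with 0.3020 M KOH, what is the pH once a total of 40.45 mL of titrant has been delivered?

12.87

n(acid) = 0.3313 x 0.02278 = 0.007547 mol; n(KOH) added = 0.3020 x 0.04045 = 0.01222 mol.
Base is in excess by 0.01222 - 0.007547 = 0.004669 mol in a total volume of 0.06323 L.
[OH^-] = 0.004669/0.06323 = 0.07384 M, so pOH = 1.13 and pH = 14.00 - 1.13 = 12.87.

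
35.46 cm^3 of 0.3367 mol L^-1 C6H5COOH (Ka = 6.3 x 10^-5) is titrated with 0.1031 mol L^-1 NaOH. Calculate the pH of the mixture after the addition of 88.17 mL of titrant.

Initial n(C6H5COOH) = 0.3367 x 0.03546 = 0.01194 mol.
n(NaOH) added = 0.1031 x 0.08817 = 0.009090 mol, converting that many moles of C6H5COOH to C6H5COO-.
Remaining n(C6H5COOH) = 0.002849 mol; n(C6H5COO-) = 0.009090 mol.
By Henderson-Hasselbalch, pH = pKa + log([A^-]/[HA]) = 4.20 + log(0.009090/0.002849) = 4.20 + (+0.50) = 4.70.

4.70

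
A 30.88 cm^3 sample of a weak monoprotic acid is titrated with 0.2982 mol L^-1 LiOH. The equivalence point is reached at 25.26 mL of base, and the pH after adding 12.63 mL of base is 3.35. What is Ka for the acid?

4.5 x 10^-4

12.63 mL is half of the equivalence volume, so this is the half-equivalence point where [HA] = [A^-].
At half-equivalence pH = pKa, so pKa = 3.35.
Ka = 10^(-3.35) = 4.5 x 10^-4.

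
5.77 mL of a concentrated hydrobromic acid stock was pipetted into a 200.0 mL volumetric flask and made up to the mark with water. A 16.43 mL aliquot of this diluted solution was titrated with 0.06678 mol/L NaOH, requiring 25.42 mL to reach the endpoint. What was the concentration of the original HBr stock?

n(NaOH) = 0.06678 x 0.02542 = 0.001698 mol.
n(HBr) in the aliquot = 0.001698 mol.
[diluted HBr] = 0.001698 / 0.01643 = 0.1033 M.
Dilution factor = 200.0/5.770 = 34.66, so [stock] = 0.1033 x 34.66 = 3.58 M.

3.58 M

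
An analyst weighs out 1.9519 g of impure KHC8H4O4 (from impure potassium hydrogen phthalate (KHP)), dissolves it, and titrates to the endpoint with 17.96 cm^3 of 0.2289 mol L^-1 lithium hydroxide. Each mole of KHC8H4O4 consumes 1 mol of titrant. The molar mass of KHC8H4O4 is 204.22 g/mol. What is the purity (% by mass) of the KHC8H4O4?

n(LiOH) = 0.2289 x 0.01796 = 0.004111 mol.
n(KHC8H4O4) = 0.004111 / 1 = 0.004111 mol.
mass of KHC8H4O4 = 0.004111 x 204.22 = 0.8396 g.
% purity = 0.8396 / 1.9519 x 100 = 43.0%.

43.0%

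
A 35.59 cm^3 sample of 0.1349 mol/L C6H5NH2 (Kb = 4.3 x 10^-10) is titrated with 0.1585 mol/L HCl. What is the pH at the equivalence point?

2.89

n(C6H5NH2) = 0.1349 x 0.03559 = 0.004801 mol; V(HCl) at equivalence = 0.004801/0.1585 = 0.03029 L.
At equivalence the base is fully converted to C6H5NH3+; total volume = 0.06588 L, so [C6H5NH3+] = 0.004801/0.06588 = 0.07288 M.
Ka(C6H5NH3+) = Kw/Kb = 1.0e-14 / 4.3 x 10^-10 = 2.33e-5.
[H^+] = sqrt(Ka x [C6H5NH3+]) = sqrt(2.33e-5 x 0.07288) = 0.00130 M.
pH = -log(0.00130) = 2.89.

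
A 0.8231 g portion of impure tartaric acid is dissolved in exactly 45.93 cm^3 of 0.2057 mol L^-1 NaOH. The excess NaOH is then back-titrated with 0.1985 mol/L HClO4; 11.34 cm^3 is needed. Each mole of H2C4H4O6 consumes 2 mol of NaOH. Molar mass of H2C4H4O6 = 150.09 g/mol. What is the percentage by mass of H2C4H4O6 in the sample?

65.6%

Total n(NaOH) added = 0.2057 x 0.04593 = 0.009448 mol.
n(HClO4) used = 0.1985 x 0.01134 = 0.002251 mol, which equals the excess n(NaOH).
So n(NaOH) consumed by the sample = 0.009448 - 0.002251 = 0.007197 mol.
n(H2C4H4O6) = 0.007197 / 2 = 0.003598 mol.
mass H2C4H4O6 = 0.003598 x 150.09 = 0.5401 g, so %H2C4H4O6 = 0.5401/0.8231 x 100 = 65.6%.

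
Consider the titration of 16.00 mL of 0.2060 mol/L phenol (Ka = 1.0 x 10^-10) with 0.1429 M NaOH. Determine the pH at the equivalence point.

11.46

n(C6H5OH) = 0.2060 x 0.01600 = 0.003296 mol; V(NaOH) at equivalence = 0.003296/0.1429 = 0.02307 L.
At equivalence all the acid is converted to C6H5O-; total volume = 0.01600 + 0.02307 = 0.03907 L, so [C6H5O-] = 0.003296/0.03907 = 0.08437 M.
Kb = Kw/Ka = 1.0e-14 / 1.0 x 10^-10 = 0.000100.
[OH^-] = sqrt(Kb x [C6H5O-]) = sqrt(0.000100 x 0.08437) = 0.00290 M.
pOH = 2.54, so pH = 14.00 - 2.54 = 11.46.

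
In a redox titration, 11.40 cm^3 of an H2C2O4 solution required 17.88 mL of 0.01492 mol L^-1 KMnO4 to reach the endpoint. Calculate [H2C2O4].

n(KMnO4) = 0.01492 x 0.01788 = 0.0002668 mol.
From the balanced equation, 2 mol KMnO4 reacts with 5 mol H2C2O4, so n(H2C2O4) = 0.0002668 x 5/2 = 0.0006669 mol.
[H2C2O4] = 0.0006669 / 0.01140 L = 0.0585 M.

0.0585 M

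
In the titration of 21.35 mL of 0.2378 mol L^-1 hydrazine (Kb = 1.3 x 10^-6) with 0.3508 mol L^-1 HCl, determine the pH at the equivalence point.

4.48

n(N2H4) = 0.2378 x 0.02135 = 0.005077 mol; V(HCl) at equivalence = 0.005077/0.3508 = 0.01447 L.
At equivalence the base is fully converted to N2H5+; total volume = 0.03582 L, so [N2H5+] = 0.005077/0.03582 = 0.1417 M.
Ka(N2H5+) = Kw/Kb = 1.0e-14 / 1.3 x 10^-6 = 7.69e-9.
[H^+] = sqrt(Ka x [N2H5+]) = sqrt(7.69e-9 x 0.1417) = 3.30e-5 M.
pH = -log(3.30e-5) = 4.48.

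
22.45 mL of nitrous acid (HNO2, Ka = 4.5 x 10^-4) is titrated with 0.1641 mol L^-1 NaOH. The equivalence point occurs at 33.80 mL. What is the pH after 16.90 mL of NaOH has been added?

3.35

16.90 mL is exactly half the equivalence volume (33.80/2), i.e. the half-equivalence point.
There, n(HA) = n(A^-), so pH = pKa = -log(4.5 x 10^-4) = 3.35.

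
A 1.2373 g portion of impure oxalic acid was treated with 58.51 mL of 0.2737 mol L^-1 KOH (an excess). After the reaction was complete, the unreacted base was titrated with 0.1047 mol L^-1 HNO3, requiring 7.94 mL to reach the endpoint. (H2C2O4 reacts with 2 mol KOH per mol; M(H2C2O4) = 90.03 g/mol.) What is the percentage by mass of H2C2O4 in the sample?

Total n(KOH) added = 0.2737 x 0.05851 = 0.01601 mol.
n(HNO3) used = 0.1047 x 0.007940 = 0.0008313 mol, which equals the excess n(KOH).
So n(KOH) consumed by the sample = 0.01601 - 0.0008313 = 0.01518 mol.
n(H2C2O4) = 0.01518 / 2 = 0.007591 mol.
mass H2C2O4 = 0.007591 x 90.03 = 0.6835 g, so %H2C2O4 = 0.6835/1.2373 x 100 = 55.2%.

55.2%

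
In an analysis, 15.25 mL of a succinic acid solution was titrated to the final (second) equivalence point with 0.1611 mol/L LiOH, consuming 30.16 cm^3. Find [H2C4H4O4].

n(LiOH) = 0.1611 x 0.03016 = 0.004859 mol.
At the final (second) equivalence point, 2 mol OH^- react per mol H2C4H4O4, so n(H2C4H4O4) = 0.004859 / 2 = 0.002429 mol.
[H2C4H4O4] = 0.002429 / 0.01525 L = 0.159 M.

0.159 M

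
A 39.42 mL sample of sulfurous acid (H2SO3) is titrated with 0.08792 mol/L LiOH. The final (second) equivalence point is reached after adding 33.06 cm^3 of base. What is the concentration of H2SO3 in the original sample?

0.0369 M

n(LiOH) = 0.08792 x 0.03306 = 0.002907 mol.
At the final (second) equivalence point, 2 mol OH^- react per mol H2SO3, so n(H2SO3) = 0.002907 / 2 = 0.001453 mol.
[H2SO3] = 0.001453 / 0.03942 L = 0.0369 M.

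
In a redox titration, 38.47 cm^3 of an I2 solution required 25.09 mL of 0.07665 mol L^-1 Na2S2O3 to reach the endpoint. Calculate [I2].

n(Na2S2O3) = 0.07665 x 0.02509 = 0.001923 mol.
From the balanced equation, 2 mol Na2S2O3 reacts with 1 mol I2, so n(I2) = 0.001923 x 1/2 = 0.0009616 mol.
[I2] = 0.0009616 / 0.03847 L = 0.0250 M.

0.0250 M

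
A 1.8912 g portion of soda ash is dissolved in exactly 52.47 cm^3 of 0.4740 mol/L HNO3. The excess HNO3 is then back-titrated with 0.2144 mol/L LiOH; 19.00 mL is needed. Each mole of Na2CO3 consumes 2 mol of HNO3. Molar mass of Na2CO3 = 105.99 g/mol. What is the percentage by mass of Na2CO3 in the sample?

58.3%

Total n(HNO3) added = 0.4740 x 0.05247 = 0.02487 mol.
n(LiOH) used = 0.2144 x 0.01900 = 0.004074 mol, which equals the excess n(HNO3).
So n(HNO3) consumed by the sample = 0.02487 - 0.004074 = 0.02080 mol.
n(Na2CO3) = 0.02080 / 2 = 0.01040 mol.
mass Na2CO3 = 0.01040 x 105.99 = 1.102 g, so %Na2CO3 = 1.102/1.8912 x 100 = 58.3%.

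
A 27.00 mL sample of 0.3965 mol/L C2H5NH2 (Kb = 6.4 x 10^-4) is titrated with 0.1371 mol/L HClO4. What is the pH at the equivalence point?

n(C2H5NH2) = 0.3965 x 0.02700 = 0.01071 mol; V(HClO4) at equivalence = 0.01071/0.1371 = 0.07809 L.
At equivalence the base is fully converted to C2H5NH3+; total volume = 0.1051 L, so [C2H5NH3+] = 0.01071/0.1051 = 0.1019 M.
Ka(C2H5NH3+) = Kw/Kb = 1.0e-14 / 6.4 x 10^-4 = 1.56e-11.
[H^+] = sqrt(Ka x [C2H5NH3+]) = sqrt(1.56e-11 x 0.1019) = 1.26e-6 M.
pH = -log(1.26e-6) = 5.90.

5.90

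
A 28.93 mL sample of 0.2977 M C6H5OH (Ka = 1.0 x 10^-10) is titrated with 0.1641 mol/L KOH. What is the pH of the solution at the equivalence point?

11.51

n(C6H5OH) = 0.2977 x 0.02893 = 0.008612 mol; V(KOH) at equivalence = 0.008612/0.1641 = 0.05248 L.
At equivalence all the acid is converted to C6H5O-; total volume = 0.02893 + 0.05248 = 0.08141 L, so [C6H5O-] = 0.008612/0.08141 = 0.1058 M.
Kb = Kw/Ka = 1.0e-14 / 1.0 x 10^-10 = 0.000100.
[OH^-] = sqrt(Kb x [C6H5O-]) = sqrt(0.000100 x 0.1058) = 0.00325 M.
pOH = 2.49, so pH = 14.00 - 2.49 = 11.51.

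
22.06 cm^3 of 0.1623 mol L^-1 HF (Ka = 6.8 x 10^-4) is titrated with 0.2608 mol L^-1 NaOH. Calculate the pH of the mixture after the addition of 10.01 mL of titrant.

3.60

Initial n(HF) = 0.1623 x 0.02206 = 0.003580 mol.
n(NaOH) added = 0.2608 x 0.01001 = 0.002611 mol, converting that many moles of HF to F-.
Remaining n(HF) = 0.0009697 mol; n(F-) = 0.002611 mol.
By Henderson-Hasselbalch, pH = pKa + log([A^-]/[HA]) = 3.17 + log(0.002611/0.0009697) = 3.17 + (+0.43) = 3.60.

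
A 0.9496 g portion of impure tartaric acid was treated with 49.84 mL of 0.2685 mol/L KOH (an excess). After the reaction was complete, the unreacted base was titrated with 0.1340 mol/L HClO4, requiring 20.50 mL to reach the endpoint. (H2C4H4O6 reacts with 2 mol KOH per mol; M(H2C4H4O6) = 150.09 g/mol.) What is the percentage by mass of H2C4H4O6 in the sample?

84.0%

Total n(KOH) added = 0.2685 x 0.04984 = 0.01338 mol.
n(HClO4) used = 0.1340 x 0.02050 = 0.002747 mol, which equals the excess n(KOH).
So n(KOH) consumed by the sample = 0.01338 - 0.002747 = 0.01064 mol.
n(H2C4H4O6) = 0.01064 / 2 = 0.005318 mol.
mass H2C4H4O6 = 0.005318 x 150.09 = 0.7981 g, so %H2C4H4O6 = 0.7981/0.9496 x 100 = 84.0%.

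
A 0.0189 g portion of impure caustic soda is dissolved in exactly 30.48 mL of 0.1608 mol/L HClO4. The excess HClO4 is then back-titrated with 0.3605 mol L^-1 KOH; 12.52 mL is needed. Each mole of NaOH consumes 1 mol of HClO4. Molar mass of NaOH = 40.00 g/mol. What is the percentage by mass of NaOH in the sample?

82.1%

Total n(HClO4) added = 0.1608 x 0.03048 = 0.004901 mol.
n(KOH) used = 0.3605 x 0.01252 = 0.004513 mol, which equals the excess n(HClO4).
So n(HClO4) consumed by the sample = 0.004901 - 0.004513 = 0.0003877 mol.
n(NaOH) = 0.0003877 / 1 = 0.0003877 mol.
mass NaOH = 0.0003877 x 40.00 = 0.01551 g, so %NaOH = 0.01551/0.0189 x 100 = 82.1%.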